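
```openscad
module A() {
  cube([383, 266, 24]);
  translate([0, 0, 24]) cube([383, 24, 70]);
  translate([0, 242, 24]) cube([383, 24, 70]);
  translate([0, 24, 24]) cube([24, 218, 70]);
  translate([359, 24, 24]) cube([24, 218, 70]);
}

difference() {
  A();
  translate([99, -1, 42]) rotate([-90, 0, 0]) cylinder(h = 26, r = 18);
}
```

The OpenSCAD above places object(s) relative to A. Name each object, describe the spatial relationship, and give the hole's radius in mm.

A is an open box. The open box has a circular hole through its front wall. The hole's radius is 18 mm.

The subtracted cylinder has r = 18 mm.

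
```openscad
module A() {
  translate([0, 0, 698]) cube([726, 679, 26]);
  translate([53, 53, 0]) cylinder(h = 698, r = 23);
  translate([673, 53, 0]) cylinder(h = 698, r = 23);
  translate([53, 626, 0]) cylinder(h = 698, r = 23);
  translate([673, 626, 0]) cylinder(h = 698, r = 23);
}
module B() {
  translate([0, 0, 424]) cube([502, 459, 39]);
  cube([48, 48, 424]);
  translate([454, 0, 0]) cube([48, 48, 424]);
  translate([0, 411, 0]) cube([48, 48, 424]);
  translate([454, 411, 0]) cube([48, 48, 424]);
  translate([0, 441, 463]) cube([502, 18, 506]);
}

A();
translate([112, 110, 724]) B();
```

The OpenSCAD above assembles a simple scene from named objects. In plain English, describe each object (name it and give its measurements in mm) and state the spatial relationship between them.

A is a table: top 726 mm (x) × 679 mm (y), 26 mm thick, upper face at z = 724 mm, on four round legs of 46 mm diameter, each leg's bounding box inset 30 mm from the nearest pair of top edges, running from z = 0 to the bottom of the top.

B is a chair. The seat is a 502×459×39 mm slab with its top at z = 463 mm, on four 48×48 mm corner legs (flush with the seat edges, standing on z = 0). A flat backrest 18 mm thick, 506 mm tall, spans the full seat width and rises from the seat top along its +y edge, rear face flush with the rear of the seat.

The chair is on top of the table, centred.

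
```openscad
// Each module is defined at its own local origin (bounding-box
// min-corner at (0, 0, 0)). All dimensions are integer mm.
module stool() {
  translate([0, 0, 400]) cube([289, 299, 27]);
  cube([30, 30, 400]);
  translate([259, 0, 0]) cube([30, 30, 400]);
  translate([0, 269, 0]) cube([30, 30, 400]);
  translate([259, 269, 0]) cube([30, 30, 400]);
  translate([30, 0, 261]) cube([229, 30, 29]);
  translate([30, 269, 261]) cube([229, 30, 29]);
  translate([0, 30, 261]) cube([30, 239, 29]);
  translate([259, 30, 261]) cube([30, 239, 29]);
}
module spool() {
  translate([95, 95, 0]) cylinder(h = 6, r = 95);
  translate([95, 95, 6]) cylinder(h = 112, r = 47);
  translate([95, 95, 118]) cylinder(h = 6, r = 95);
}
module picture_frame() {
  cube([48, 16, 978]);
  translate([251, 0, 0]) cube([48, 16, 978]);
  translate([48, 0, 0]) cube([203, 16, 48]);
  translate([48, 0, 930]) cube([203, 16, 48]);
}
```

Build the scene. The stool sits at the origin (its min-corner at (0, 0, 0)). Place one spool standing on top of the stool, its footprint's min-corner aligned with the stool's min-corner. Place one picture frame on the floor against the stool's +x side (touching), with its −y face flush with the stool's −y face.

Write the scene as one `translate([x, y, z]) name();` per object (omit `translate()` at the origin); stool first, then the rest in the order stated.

stool();
translate([0, 0, 427]) spool();
translate([289, 0, 0]) picture_frame();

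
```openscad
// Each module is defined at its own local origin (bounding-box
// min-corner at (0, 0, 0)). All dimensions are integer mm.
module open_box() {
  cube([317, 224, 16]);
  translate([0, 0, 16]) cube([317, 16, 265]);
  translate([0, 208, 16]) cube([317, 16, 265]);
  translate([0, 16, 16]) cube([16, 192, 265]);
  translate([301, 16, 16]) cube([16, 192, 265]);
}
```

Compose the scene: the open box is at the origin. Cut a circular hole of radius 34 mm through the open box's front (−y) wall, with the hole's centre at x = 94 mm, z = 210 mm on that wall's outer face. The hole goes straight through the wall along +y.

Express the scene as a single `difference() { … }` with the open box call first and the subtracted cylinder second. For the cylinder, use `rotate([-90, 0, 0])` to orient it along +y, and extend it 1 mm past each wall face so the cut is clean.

difference() {
  open_box();
  translate([94, -1, 210]) rotate([-90, 0, 0]) cylinder(h = 18, r = 34);
}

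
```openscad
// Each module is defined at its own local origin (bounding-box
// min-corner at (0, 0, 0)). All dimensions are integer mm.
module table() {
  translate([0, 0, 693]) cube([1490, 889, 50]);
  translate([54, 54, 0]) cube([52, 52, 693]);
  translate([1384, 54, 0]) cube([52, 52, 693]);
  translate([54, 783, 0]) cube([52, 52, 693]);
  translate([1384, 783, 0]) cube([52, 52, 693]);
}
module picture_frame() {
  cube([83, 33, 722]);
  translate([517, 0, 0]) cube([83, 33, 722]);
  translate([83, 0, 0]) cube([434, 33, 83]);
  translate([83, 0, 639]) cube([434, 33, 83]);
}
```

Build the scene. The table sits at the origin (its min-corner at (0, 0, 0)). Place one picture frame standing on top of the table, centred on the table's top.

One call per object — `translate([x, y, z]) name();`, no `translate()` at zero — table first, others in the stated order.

table();
translate([445, 428, 743]) picture_frame();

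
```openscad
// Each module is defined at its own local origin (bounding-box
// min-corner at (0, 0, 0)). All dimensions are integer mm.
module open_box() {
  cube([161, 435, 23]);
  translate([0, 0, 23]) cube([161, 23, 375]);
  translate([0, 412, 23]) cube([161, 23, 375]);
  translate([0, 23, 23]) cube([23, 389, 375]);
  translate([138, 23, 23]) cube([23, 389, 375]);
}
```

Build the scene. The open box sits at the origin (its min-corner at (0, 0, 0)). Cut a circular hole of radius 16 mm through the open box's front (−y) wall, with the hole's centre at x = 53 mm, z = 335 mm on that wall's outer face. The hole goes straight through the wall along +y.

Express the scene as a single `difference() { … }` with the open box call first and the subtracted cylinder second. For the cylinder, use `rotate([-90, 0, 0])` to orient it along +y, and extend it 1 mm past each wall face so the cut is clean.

difference() {
  open_box();
  translate([53, -1, 335]) rotate([-90, 0, 0]) cylinder(h = 25, r = 16);
}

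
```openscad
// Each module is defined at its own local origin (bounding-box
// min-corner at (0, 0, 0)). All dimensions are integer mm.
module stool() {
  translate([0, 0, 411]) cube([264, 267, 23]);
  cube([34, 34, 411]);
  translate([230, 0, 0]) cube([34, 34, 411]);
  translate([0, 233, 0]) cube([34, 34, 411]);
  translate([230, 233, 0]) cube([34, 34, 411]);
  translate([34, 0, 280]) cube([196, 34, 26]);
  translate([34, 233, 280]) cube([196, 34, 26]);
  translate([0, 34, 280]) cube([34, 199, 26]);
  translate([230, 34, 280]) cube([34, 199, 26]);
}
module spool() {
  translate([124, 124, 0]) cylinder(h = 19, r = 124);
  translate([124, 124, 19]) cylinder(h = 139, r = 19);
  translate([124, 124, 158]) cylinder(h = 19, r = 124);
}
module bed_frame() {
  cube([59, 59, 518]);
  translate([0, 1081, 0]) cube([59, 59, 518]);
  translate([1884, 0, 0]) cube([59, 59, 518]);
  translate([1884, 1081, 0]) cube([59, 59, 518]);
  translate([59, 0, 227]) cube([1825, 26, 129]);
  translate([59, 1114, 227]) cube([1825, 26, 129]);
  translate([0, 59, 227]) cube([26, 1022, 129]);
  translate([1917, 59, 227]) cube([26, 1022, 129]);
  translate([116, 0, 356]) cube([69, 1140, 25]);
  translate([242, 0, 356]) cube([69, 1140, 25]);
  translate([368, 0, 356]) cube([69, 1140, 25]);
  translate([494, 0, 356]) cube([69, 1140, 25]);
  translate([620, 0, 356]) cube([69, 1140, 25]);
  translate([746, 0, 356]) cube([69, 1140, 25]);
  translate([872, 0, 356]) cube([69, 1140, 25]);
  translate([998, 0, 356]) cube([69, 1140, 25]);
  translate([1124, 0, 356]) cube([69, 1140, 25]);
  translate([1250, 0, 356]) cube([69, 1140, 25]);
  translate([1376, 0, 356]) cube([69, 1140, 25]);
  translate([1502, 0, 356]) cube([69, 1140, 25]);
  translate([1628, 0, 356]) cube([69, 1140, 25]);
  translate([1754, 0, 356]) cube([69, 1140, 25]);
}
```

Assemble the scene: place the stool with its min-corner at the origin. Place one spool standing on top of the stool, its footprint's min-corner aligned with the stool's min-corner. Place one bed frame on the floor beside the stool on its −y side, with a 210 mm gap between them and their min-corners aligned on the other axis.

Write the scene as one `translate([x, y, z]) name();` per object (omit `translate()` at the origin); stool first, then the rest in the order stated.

stool();
translate([0, 0, 434]) spool();
translate([0, -1350, 0]) bed_frame();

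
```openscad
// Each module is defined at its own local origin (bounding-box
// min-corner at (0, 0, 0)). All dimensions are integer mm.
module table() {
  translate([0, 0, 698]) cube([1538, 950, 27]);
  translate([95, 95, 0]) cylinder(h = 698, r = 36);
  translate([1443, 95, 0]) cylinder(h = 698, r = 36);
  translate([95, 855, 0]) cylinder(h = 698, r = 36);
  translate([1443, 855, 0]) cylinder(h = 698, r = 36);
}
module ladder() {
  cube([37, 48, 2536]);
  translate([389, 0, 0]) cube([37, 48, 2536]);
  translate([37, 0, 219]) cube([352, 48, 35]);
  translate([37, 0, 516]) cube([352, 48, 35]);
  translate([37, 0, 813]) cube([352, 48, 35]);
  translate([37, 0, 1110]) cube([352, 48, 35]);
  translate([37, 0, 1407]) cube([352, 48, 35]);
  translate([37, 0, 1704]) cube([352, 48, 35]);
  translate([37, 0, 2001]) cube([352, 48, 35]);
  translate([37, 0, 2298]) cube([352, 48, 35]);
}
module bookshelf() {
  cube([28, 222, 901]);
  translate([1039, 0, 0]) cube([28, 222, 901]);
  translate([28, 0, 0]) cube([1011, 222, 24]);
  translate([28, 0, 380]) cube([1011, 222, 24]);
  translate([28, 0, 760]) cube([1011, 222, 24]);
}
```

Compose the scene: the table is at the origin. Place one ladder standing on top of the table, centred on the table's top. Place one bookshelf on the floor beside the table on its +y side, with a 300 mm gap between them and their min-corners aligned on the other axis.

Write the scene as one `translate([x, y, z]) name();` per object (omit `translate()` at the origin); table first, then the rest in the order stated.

table();
translate([556, 451, 725]) ladder();
translate([0, 1250, 0]) bookshelf();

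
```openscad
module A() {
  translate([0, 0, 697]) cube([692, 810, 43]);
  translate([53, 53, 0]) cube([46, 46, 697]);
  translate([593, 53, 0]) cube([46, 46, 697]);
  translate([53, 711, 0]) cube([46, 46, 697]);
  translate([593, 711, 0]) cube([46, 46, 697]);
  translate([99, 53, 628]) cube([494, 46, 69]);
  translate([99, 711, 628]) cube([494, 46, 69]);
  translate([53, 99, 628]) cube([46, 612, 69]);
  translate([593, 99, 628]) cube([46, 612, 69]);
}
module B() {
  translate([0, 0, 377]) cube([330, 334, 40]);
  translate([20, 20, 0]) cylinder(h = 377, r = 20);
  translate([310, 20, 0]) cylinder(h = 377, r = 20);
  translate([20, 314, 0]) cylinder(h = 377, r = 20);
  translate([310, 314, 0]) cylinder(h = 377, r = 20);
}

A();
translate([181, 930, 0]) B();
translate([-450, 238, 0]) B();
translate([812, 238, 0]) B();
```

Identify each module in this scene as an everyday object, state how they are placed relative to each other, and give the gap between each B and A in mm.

A is a table. B is a stool. Three stools sit around the table at the +y, −x, +x sides. The gap between each stool and the table is 120 mm.

Each stool's nearest face is 120 mm from the table's bounding box.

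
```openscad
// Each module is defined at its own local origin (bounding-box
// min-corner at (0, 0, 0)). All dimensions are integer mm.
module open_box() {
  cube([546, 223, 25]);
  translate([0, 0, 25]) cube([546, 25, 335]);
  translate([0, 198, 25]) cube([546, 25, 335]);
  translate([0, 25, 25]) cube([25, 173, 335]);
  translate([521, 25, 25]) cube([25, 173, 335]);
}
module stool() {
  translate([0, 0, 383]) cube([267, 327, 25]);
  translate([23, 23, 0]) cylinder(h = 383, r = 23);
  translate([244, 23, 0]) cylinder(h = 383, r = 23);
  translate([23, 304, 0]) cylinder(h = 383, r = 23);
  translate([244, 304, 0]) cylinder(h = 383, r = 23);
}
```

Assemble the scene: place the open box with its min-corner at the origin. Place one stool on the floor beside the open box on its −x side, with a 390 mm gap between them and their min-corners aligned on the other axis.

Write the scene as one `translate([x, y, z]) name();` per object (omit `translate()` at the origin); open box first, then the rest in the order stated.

open_box();
translate([-657, 0, 0]) stool();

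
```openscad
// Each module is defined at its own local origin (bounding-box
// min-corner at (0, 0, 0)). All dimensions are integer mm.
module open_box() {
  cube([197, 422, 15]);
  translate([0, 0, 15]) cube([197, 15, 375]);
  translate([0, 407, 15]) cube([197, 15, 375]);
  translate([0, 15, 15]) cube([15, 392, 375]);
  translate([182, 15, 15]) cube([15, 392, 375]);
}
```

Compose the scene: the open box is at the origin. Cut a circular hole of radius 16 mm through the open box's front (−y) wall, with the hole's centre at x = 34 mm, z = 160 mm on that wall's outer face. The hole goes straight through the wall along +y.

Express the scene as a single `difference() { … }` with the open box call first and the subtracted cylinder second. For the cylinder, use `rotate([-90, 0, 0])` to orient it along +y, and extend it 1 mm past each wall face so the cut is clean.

difference() {
  open_box();
  translate([34, -1, 160]) rotate([-90, 0, 0]) cylinder(h = 17, r = 16);
}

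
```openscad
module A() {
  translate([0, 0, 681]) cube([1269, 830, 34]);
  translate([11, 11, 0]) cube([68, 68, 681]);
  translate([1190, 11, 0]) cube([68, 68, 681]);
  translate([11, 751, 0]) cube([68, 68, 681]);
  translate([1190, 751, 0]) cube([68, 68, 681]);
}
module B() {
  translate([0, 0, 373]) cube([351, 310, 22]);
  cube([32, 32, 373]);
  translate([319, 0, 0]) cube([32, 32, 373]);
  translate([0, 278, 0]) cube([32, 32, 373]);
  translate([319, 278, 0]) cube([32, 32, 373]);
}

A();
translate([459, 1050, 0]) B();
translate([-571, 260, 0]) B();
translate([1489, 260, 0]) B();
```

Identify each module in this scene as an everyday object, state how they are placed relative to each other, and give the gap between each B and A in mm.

Each stool's nearest face is 220 mm from the table's bounding box.

A is a table. B is a stool. Three stools sit around the table at the +y, −x, +x sides. The gap between each stool and the table is 220 mm.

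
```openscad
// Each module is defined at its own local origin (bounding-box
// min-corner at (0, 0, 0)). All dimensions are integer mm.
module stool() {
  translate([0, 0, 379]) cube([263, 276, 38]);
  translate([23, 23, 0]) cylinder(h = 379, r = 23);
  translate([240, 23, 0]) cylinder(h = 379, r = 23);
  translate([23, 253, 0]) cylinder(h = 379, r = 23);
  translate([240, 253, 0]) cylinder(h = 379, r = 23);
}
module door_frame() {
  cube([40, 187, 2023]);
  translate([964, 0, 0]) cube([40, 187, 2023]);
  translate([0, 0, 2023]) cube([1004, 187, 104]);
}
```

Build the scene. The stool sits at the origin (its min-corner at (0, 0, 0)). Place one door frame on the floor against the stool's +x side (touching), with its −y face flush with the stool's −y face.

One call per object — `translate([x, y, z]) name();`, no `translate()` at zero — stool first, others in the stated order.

stool();
translate([263, 0, 0]) door_frame();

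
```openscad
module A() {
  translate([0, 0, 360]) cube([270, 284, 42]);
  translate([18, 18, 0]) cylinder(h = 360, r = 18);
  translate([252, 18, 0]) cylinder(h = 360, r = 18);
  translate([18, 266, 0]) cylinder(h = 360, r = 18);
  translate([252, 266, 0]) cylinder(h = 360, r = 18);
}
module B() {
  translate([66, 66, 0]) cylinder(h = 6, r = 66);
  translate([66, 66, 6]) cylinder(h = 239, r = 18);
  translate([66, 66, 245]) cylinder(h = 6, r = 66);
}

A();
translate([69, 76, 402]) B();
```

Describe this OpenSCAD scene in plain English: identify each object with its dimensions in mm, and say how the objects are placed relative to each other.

A is a four-legged stool. The seat is a 270×284×42 mm slab whose top surface is at z = 402 mm; four round legs, each 36 mm in diameter, run from the floor (z = 0) to the underside of the seat, each leg's axis is inset half a diameter from the nearest pair of seat edges (so the leg's bounding box is flush with the corner).

B is a spool: two coaxial disc flanges of radius 66 mm and thickness 6 mm, joined by a core cylinder of radius 18 mm and height 239 mm. The lower flange rests on z = 0 and the three cylinders share a vertical axis.

The spool is on top of the stool, centred.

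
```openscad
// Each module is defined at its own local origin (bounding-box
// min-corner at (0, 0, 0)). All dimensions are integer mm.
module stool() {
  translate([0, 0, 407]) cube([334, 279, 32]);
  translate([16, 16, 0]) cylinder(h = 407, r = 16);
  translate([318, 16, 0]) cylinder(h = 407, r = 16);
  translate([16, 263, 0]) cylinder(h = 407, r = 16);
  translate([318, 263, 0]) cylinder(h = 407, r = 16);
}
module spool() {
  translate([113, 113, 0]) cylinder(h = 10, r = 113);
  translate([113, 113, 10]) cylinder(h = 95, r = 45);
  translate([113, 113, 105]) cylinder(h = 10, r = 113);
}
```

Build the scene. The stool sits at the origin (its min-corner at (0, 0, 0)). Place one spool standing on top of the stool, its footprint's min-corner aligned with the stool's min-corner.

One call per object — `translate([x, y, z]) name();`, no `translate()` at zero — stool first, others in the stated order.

stool();
translate([0, 0, 439]) spool();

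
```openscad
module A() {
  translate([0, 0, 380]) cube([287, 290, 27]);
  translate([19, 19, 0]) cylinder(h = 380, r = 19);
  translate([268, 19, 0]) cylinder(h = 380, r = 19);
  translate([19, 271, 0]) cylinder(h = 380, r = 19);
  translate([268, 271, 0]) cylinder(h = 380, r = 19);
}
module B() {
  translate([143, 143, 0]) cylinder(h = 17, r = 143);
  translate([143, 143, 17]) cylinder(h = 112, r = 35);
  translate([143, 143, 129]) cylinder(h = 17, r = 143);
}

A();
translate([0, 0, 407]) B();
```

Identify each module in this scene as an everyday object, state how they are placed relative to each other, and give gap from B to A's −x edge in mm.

A is a stool. B is a spool. The spool is on top of the stool. The gap from the spool to the stool's −x edge is 0 mm.

The spool's min-x is at 0; the stool's min-x is 0; gap = 0 mm.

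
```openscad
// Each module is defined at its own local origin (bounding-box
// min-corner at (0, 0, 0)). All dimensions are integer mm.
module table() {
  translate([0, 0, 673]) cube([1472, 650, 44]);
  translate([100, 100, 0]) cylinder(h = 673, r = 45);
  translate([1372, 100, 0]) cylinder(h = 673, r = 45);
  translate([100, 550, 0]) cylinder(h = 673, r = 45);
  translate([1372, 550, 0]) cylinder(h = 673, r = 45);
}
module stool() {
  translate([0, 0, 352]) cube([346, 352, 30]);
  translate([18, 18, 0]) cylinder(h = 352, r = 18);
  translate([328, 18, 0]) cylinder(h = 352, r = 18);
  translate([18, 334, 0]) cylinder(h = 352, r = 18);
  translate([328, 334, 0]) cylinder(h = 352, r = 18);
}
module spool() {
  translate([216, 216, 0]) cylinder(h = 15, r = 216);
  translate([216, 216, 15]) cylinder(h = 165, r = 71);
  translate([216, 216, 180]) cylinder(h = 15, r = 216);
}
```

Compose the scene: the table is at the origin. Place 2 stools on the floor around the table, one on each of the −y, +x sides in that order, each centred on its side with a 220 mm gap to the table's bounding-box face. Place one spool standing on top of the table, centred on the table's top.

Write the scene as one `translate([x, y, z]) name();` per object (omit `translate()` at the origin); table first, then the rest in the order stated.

table();
translate([563, -572, 0]) stool();
translate([1692, 149, 0]) stool();
translate([520, 109, 717]) spool();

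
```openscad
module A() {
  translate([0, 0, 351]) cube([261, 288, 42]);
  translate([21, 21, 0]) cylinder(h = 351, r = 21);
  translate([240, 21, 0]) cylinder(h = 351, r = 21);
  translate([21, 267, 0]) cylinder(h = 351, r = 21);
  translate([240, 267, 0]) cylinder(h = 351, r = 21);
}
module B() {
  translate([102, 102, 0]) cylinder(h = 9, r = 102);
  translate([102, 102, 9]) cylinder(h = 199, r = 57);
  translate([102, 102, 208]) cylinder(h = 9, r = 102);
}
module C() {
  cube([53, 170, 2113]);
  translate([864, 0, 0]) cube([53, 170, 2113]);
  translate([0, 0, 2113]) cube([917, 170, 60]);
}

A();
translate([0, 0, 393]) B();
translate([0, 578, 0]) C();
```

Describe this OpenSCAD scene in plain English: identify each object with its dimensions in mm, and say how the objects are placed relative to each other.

A is a four-legged stool. The seat is 261×288 mm, 42 mm thick, top at z = 393 mm. It stands on four round legs, each 42 mm in diameter, from z = 0 to the seat underside, each leg's axis is inset half a diameter from the nearest pair of seat edges (so the leg's bounding box is flush with the corner).

B is a spool: two coaxial disc flanges of radius 102 mm and thickness 9 mm, joined by a core cylinder of radius 57 mm and height 199 mm. The lower flange rests on z = 0 and the three cylinders share a vertical axis.

C is a rectangular door frame: two vertical jambs of 53×170 mm section, 2113 mm tall, with a clear opening 811 mm wide between their inner faces. A header 60 mm tall and 170 mm deep lies on top of the jambs and spans the full outside width.

The spool is on top of the stool. The door frame is on the floor beside the stool on its +y side.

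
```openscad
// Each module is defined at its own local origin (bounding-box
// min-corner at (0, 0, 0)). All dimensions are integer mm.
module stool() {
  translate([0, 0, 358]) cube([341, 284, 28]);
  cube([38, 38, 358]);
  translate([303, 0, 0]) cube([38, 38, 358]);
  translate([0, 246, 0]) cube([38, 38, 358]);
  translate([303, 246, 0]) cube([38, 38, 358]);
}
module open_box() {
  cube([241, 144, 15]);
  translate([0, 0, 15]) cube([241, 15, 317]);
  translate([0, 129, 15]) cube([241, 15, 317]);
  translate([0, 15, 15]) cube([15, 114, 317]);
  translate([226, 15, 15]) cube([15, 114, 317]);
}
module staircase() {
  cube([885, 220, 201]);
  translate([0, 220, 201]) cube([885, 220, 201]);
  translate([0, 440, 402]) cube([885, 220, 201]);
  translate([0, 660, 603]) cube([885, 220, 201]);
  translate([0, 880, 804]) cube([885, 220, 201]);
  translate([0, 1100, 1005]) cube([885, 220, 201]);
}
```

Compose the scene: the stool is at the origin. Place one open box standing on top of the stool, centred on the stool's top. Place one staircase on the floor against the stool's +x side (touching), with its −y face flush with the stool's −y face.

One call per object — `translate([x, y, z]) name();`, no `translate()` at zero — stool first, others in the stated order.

stool();
translate([50, 70, 386]) open_box();
translate([341, 0, 0]) staircase();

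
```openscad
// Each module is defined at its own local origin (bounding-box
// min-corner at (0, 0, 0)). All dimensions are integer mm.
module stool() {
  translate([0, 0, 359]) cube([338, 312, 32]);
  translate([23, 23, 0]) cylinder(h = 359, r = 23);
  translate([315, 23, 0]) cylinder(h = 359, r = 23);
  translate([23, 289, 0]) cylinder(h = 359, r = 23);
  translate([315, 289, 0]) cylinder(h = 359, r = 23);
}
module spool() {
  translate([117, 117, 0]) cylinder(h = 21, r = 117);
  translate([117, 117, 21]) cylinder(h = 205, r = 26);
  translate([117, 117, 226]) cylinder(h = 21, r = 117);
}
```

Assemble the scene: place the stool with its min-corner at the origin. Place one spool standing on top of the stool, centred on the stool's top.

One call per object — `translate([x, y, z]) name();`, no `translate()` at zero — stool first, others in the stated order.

stool();
translate([52, 39, 391]) spool();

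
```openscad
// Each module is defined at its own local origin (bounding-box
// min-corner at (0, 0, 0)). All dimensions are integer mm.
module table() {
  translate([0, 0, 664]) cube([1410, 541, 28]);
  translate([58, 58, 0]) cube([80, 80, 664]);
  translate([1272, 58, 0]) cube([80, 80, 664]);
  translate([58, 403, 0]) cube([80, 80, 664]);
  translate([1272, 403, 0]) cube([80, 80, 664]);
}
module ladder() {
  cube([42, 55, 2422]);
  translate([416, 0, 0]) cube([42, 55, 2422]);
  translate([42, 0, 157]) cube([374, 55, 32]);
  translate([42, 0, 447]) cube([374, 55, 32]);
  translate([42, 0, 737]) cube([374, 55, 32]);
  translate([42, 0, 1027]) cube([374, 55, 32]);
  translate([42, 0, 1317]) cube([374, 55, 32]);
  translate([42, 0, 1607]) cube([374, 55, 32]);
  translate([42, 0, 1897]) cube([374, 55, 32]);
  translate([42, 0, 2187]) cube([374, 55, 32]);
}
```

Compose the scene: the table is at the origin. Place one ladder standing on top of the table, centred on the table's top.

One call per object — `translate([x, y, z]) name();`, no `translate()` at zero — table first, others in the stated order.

table();
translate([476, 243, 692]) ladder();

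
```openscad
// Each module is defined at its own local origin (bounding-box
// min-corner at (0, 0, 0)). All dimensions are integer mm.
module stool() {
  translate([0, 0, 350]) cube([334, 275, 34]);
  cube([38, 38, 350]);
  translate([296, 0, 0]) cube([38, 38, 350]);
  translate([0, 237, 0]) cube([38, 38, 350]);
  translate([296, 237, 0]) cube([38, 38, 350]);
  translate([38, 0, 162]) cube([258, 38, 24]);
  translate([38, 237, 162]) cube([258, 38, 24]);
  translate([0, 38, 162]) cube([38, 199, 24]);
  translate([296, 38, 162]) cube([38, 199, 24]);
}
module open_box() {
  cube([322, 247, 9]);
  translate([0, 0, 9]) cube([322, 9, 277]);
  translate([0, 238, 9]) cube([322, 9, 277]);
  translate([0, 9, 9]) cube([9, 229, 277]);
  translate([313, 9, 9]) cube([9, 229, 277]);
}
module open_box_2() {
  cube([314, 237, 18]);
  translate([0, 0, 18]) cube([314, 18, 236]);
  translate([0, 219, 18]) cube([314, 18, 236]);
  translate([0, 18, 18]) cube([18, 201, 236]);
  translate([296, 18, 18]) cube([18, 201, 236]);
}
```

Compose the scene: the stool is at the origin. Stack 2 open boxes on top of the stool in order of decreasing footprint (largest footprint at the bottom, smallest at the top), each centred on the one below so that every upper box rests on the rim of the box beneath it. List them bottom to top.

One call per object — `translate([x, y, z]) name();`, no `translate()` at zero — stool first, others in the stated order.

stool();
translate([6, 14, 384]) open_box();
translate([10, 19, 670]) open_box_2();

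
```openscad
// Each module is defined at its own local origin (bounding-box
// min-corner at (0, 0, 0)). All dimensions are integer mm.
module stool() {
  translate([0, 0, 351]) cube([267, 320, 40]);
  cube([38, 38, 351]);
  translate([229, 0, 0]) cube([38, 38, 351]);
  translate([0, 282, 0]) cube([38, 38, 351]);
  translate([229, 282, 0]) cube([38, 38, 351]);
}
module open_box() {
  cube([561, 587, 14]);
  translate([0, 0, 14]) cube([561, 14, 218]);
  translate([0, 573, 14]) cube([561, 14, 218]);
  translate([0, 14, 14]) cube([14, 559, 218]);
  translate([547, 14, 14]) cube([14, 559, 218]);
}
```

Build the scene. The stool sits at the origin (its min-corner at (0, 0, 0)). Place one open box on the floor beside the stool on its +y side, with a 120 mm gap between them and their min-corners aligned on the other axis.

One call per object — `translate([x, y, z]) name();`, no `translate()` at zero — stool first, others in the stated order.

stool();
translate([0, 440, 0]) open_box();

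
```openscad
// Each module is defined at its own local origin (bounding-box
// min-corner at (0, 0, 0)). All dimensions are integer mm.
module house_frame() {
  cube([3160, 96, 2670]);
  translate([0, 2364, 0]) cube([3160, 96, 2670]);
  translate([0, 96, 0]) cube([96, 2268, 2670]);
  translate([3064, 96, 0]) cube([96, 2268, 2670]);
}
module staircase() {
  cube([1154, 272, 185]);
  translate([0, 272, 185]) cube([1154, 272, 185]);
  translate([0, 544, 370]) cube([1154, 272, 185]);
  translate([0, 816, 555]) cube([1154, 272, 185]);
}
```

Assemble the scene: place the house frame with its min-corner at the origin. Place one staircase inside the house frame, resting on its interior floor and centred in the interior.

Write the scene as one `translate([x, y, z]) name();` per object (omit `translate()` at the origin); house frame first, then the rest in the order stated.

house_frame();
translate([1003, 686, 0]) staircase();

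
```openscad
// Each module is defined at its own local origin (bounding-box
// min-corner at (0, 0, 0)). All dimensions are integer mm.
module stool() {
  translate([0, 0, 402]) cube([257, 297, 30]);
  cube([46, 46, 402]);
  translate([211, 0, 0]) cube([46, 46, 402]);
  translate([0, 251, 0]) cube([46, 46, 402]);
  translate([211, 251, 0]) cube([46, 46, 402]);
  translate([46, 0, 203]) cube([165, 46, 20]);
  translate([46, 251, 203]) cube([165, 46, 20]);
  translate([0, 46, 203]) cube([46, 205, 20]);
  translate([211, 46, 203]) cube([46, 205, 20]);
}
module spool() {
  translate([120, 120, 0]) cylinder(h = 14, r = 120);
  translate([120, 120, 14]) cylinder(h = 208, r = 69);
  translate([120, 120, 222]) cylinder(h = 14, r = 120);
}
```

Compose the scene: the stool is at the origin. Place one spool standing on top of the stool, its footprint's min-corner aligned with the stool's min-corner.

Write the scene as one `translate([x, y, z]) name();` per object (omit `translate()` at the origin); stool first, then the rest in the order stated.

stool();
translate([0, 0, 432]) spool();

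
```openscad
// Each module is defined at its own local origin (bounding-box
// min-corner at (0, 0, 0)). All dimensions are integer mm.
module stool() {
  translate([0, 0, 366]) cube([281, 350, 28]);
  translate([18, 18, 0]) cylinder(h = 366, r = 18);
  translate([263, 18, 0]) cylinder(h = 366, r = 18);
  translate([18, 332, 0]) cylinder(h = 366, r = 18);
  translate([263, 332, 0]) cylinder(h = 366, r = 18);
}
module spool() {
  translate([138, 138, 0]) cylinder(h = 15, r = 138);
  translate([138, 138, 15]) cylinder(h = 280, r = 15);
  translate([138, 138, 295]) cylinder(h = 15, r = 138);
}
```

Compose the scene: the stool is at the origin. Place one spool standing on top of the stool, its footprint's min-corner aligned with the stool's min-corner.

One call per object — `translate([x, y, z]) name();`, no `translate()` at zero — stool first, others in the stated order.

stool();
translate([0, 0, 394]) spool();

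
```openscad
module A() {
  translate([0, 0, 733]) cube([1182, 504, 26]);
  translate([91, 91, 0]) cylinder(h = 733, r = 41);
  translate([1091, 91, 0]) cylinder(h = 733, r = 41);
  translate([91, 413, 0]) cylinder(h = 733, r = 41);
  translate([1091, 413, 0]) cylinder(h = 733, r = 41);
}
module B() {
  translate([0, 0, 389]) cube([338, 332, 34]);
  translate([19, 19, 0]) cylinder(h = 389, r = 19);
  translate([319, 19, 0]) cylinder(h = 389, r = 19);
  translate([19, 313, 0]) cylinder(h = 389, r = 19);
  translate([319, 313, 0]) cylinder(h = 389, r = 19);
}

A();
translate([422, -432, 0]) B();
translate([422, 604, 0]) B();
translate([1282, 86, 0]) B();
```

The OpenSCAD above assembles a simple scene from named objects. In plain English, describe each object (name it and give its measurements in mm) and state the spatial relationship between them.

A is a rectangular dining table. The top is 1182×504×26 mm with its upper surface at z = 759 mm. It stands on four round legs of 82 mm diameter, each leg's bounding box inset 50 mm from the nearest pair of top edges, running from the floor to the underside of the top.

B is a four-legged stool. The seat is a 338×332×34 mm slab whose top surface is at z = 423 mm; four round legs, each 38 mm in diameter, run from the floor (z = 0) to the underside of the seat, each leg's axis is inset half a diameter from the nearest pair of seat edges (so the leg's bounding box is flush with the corner).

Three stools sit around the table at the −y, +y, +x sides.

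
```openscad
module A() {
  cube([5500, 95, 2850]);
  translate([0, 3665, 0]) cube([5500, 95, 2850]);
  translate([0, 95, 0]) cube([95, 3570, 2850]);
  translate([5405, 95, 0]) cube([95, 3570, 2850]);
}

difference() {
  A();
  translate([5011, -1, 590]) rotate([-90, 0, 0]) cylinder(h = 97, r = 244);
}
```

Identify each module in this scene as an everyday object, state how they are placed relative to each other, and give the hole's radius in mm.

The subtracted cylinder has r = 244 mm.

A is a house frame. The house frame has a circular hole through its front wall. The hole's radius is 244 mm.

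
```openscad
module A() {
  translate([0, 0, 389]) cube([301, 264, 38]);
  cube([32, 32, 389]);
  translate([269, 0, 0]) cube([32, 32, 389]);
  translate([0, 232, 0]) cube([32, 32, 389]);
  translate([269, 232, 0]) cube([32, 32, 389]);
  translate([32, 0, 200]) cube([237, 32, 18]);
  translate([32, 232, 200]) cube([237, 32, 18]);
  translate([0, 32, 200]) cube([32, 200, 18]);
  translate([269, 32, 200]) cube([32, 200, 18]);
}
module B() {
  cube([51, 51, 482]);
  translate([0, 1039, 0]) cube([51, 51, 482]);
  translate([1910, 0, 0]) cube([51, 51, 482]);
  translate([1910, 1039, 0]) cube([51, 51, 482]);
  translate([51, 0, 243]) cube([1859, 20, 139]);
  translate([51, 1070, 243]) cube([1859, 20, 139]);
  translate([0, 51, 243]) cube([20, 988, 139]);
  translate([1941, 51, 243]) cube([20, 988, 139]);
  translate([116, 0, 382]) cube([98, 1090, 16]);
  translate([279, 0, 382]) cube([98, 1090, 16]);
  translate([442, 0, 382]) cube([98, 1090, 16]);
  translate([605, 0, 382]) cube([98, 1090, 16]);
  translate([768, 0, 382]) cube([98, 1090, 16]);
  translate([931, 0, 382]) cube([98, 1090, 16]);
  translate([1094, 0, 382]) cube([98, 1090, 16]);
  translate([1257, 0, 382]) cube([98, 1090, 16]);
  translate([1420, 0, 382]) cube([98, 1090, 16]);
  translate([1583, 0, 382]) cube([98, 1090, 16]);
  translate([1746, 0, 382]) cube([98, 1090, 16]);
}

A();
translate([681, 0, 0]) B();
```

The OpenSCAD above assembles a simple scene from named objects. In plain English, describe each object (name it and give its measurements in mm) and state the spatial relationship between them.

A is a four-legged stool. The seat is 301×264 mm, 38 mm thick, top at z = 427 mm. It stands on four square legs, each 32×32 mm in cross-section, from z = 0 to the seat underside, each flush with a corner of the seat. Four stretchers, 32 mm wide and 18 mm tall, connect adjacent legs with their undersides at z = 200 mm, each running between the inner faces of the legs it joins and aligned with the legs' outer faces on the other axis.

B is a bed frame 1961 mm long (x) by 1090 mm wide (y). Four 51×51 mm corner posts, 482 mm tall, at the corners of the footprint. Four rails of 20 mm thickness and 139 mm height run between adjacent posts with their undersides at z = 243 mm, their outer faces flush with the outside of the frame (the two x-running rails run between the posts' inner faces; the two y-running rails run between the posts' inner faces). 11 slats, each 98 mm wide (x) and 16 mm thick, lie across the top of the two x-running rails, running the full 1090 mm width of the frame in y; the slats are evenly spaced along x between the inner faces of the end posts with equal gaps (rounded down to the nearest mm) at the −x end and between each pair — any rounding remainder accumulates at the +x end.

The bed frame is on the floor beside the stool on its +x side.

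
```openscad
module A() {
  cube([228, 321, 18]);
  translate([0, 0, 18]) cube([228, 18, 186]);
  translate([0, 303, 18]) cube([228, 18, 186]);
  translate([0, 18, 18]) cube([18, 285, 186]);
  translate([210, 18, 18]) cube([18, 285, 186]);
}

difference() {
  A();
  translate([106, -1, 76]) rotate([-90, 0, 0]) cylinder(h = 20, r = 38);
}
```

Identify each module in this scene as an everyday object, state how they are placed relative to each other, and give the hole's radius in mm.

A is an open box. The open box has a circular hole through its front wall. The hole's radius is 38 mm.

The subtracted cylinder has r = 38 mm.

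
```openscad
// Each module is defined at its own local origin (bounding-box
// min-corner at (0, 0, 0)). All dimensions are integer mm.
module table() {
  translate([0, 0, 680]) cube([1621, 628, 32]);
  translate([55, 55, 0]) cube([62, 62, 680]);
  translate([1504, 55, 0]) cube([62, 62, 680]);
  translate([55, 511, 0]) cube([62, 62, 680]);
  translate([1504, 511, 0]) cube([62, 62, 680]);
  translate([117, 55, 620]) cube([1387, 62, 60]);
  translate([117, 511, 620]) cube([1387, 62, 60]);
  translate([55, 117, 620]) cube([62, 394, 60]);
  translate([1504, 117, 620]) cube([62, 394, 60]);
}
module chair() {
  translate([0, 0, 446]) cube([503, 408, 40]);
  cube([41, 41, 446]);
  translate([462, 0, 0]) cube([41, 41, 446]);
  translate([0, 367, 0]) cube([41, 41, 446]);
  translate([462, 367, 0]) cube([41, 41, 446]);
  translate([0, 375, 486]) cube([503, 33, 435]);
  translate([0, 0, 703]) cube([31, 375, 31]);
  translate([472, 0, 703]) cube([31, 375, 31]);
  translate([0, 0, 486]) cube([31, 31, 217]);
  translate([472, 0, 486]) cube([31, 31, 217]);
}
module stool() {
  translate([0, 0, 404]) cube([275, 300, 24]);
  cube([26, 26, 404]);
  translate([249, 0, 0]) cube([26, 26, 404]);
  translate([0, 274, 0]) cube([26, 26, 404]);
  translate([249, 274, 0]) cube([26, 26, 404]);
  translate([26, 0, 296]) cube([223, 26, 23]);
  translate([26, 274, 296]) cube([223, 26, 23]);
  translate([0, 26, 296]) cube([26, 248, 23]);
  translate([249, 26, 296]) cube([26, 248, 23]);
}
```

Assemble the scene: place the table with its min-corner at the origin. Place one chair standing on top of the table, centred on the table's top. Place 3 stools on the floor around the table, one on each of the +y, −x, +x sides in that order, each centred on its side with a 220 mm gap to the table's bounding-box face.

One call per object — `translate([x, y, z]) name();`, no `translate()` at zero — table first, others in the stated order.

table();
translate([559, 110, 712]) chair();
translate([673, 848, 0]) stool();
translate([-495, 164, 0]) stool();
translate([1841, 164, 0]) stool();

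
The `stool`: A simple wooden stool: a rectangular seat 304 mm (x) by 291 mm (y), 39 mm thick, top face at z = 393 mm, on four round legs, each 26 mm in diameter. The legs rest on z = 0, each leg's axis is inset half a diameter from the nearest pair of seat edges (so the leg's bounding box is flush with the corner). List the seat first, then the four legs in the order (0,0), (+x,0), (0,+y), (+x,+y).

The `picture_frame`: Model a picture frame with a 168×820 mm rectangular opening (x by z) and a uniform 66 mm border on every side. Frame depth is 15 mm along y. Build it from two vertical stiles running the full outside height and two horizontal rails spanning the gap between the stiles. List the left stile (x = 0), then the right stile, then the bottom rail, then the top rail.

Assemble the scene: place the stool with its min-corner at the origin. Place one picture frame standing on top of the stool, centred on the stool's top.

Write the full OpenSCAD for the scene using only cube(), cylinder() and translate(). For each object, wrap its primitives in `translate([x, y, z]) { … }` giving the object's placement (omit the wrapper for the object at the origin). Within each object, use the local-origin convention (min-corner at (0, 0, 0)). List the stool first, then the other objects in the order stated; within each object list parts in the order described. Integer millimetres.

translate([0, 0, 354]) cube([304, 291, 39]);
translate([13, 13, 0]) cylinder(h = 354, r = 13);
translate([291, 13, 0]) cylinder(h = 354, r = 13);
translate([13, 278, 0]) cylinder(h = 354, r = 13);
translate([291, 278, 0]) cylinder(h = 354, r = 13);
translate([2, 138, 393]) {
  cube([66, 15, 952]);
  translate([234, 0, 0]) cube([66, 15, 952]);
  translate([66, 0, 0]) cube([168, 15, 66]);
  translate([66, 0, 886]) cube([168, 15, 66]);
}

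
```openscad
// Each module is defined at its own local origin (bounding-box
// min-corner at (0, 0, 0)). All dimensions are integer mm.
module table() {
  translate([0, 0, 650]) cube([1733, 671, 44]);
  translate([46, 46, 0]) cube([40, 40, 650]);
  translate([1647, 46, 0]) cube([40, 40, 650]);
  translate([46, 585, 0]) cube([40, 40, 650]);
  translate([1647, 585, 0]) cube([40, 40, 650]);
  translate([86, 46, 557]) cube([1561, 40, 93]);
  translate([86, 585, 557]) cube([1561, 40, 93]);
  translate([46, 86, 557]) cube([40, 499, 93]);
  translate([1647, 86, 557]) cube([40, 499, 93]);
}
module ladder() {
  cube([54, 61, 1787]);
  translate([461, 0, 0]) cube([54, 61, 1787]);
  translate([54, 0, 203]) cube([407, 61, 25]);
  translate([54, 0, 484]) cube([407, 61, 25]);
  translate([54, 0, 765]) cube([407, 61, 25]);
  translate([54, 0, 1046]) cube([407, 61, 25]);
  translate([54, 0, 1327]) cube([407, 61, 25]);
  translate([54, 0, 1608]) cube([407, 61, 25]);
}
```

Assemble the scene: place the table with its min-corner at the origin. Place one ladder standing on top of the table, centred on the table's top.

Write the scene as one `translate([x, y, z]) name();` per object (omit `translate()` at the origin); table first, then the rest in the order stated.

table();
translate([609, 305, 694]) ladder();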